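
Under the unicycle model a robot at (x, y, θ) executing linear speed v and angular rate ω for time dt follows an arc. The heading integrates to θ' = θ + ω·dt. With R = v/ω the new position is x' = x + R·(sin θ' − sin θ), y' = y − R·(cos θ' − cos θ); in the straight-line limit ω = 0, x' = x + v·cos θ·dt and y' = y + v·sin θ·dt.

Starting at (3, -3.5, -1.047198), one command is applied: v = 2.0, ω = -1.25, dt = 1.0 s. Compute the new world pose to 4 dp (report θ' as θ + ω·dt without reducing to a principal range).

θ' = -1.0472 + -1.25·1.0 = -2.2972
R = v/ω = 2.0/-1.25 = -1.6000
x' = 3 + -1.6000·(sin -2.2972 − sin -1.0472) = 2.8105
y' = -3.5 − -1.6000·(cos -2.2972 − cos -1.0472) = -5.3627

(2.8105, -5.3627, -2.2972)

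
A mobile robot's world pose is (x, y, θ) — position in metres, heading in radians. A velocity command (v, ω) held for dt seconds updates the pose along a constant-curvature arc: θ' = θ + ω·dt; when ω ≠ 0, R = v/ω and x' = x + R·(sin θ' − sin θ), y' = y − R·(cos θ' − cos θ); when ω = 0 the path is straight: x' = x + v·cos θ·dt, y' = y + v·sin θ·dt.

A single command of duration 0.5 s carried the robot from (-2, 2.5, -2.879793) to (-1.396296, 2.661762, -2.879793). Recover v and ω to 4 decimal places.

Δθ = -2.879793 − -2.879793 = 0.000000
ω = Δθ/dt = 0.000000/0.5 = 0.0000
ω = 0 → v = (Δx·cos θ + Δy·sin θ)/dt = -1.2500

v = -1.2500, ω = 0.0000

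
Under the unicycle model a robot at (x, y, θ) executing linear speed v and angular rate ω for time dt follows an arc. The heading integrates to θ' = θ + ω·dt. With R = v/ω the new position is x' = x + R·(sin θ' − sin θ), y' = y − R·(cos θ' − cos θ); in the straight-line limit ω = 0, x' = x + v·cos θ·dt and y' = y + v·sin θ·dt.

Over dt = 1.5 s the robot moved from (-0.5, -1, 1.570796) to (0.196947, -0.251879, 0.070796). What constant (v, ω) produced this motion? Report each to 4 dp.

Δθ = 0.070796 − 1.570796 = -1.500000
ω = Δθ/dt = -1.500000/1.5 = -1.0000
R = −Δy/(cos θ' − cos θ) = -0.7500
v = R·ω = -0.7500·-1.0000 = 0.7500

v = 0.7500, ω = -1.0000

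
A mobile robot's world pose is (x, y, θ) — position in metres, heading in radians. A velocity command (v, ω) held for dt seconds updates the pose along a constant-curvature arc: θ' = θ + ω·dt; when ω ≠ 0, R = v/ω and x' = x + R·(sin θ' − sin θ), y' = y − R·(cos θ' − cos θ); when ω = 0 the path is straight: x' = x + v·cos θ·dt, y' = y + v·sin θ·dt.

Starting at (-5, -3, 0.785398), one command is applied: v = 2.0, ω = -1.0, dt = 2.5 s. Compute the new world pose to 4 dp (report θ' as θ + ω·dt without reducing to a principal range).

θ' = 0.7854 + -1.0·2.5 = -1.7146
R = v/ω = 2.0/-1.0 = -2.0000
x' = -5 + -2.0000·(sin -1.7146 − sin 0.7854) = -1.6064
y' = -3 − -2.0000·(cos -1.7146 − cos 0.7854) = -4.7008

(-1.6064, -4.7008, -1.7146)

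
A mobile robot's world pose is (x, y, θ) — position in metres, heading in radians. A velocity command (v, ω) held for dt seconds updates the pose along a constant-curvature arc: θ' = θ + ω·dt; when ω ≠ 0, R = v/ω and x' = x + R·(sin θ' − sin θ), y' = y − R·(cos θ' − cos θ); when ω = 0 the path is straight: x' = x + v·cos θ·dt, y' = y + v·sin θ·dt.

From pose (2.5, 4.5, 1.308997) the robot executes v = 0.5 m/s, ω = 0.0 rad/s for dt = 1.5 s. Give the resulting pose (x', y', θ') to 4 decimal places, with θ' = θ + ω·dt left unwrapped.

θ' = 1.3090 + 0.0·1.5 = 1.3090
ω = 0 → straight: x' = 2.5 + 0.5·cos(1.3090)·1.5 = 2.6941
y' = 4.5 + 0.5·sin(1.3090)·1.5 = 5.2244

(2.6941, 5.2244, 1.3090)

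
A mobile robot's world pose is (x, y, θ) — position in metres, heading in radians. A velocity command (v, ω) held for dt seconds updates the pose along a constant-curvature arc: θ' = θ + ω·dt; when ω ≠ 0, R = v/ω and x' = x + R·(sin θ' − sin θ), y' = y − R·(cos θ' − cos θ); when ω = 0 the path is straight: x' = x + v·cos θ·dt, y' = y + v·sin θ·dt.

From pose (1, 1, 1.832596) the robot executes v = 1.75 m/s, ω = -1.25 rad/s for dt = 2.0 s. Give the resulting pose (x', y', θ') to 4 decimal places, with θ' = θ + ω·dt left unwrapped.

(3.2188, 2.4620, -0.6674)

θ' = 1.8326 + -1.25·2.0 = -0.6674
R = v/ω = 1.75/-1.25 = -1.4000
x' = 1 + -1.4000·(sin -0.6674 − sin 1.8326) = 3.2188
y' = 1 − -1.4000·(cos -0.6674 − cos 1.8326) = 2.4620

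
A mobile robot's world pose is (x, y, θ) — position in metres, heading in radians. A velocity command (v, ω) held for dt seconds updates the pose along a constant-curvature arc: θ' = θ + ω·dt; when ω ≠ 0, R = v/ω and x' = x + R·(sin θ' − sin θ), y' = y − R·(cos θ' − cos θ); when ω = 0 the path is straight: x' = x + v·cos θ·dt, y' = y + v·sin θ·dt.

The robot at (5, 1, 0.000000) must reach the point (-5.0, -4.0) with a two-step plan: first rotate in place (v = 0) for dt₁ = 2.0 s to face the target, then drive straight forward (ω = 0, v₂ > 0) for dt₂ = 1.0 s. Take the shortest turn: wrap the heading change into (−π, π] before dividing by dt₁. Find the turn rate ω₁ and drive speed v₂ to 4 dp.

heading to target = atan2(-4−1, -5−5) = -2.6779
Δθ = wrap(-2.6779 − 0.0000) = -2.6779; ω₁ = Δθ/dt₁ = -1.3390
distance = √((-5−5)² + (-4−1)²) = 11.1803; v₂ = distance/dt₂ = 11.1803

ω₁ = -1.3390, v₂ = 11.1803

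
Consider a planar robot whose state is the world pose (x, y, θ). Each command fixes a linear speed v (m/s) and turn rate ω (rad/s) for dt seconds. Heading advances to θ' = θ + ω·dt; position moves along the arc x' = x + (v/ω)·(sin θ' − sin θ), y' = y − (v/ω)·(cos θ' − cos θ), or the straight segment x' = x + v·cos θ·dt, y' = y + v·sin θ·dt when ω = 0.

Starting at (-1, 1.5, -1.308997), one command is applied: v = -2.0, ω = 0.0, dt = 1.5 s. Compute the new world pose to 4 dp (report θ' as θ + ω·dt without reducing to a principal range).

θ' = -1.3090 + 0.0·1.5 = -1.3090
ω = 0 → straight: x' = -1 + -2.0·cos(-1.3090)·1.5 = -1.7765
y' = 1.5 + -2.0·sin(-1.3090)·1.5 = 4.3978

(-1.7765, 4.3978, -1.3090)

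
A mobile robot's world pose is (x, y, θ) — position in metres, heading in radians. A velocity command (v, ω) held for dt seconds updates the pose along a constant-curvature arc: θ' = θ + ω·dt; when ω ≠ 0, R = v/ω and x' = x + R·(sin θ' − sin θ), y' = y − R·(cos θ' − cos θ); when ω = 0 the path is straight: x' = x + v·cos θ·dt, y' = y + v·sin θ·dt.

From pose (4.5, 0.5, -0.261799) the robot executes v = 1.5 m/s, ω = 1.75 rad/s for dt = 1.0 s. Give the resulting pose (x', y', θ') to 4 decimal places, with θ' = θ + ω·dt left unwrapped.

θ' = -0.2618 + 1.75·1.0 = 1.4882
R = v/ω = 1.5/1.75 = 0.8571
x' = 4.5 + 0.8571·(sin 1.4882 − sin -0.2618) = 5.5761
y' = 0.5 − 0.8571·(cos 1.4882 − cos -0.2618) = 1.2572

(5.5761, 1.2572, 1.4882)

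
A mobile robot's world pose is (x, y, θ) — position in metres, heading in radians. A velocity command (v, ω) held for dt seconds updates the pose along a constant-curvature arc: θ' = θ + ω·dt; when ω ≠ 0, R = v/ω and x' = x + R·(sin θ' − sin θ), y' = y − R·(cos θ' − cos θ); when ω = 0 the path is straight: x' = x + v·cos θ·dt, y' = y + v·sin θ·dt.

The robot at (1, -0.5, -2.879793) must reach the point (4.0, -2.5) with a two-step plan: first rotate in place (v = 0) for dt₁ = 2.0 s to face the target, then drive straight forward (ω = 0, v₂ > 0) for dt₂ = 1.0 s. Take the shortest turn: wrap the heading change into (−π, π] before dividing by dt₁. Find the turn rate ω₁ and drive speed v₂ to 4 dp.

ω₁ = 1.1459, v₂ = 3.6056

heading to target = atan2(-2.5−-0.5, 4−1) = -0.5880
Δθ = wrap(-0.5880 − -2.8798) = 2.2918; ω₁ = Δθ/dt₁ = 1.1459
distance = √((4−1)² + (-2.5−-0.5)²) = 3.6056; v₂ = distance/dt₂ = 3.6056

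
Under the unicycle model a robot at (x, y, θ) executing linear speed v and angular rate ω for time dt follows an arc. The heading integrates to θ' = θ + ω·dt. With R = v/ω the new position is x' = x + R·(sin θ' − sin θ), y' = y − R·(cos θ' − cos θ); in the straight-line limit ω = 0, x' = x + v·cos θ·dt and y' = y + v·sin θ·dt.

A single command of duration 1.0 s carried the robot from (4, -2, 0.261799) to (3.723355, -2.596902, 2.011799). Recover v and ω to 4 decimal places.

Δθ = 2.011799 − 0.261799 = 1.750000
ω = Δθ/dt = 1.750000/1.0 = 1.7500
R = −Δy/(cos θ' − cos θ) = -0.4286
v = R·ω = -0.4286·1.7500 = -0.7500

v = -0.7500, ω = 1.7500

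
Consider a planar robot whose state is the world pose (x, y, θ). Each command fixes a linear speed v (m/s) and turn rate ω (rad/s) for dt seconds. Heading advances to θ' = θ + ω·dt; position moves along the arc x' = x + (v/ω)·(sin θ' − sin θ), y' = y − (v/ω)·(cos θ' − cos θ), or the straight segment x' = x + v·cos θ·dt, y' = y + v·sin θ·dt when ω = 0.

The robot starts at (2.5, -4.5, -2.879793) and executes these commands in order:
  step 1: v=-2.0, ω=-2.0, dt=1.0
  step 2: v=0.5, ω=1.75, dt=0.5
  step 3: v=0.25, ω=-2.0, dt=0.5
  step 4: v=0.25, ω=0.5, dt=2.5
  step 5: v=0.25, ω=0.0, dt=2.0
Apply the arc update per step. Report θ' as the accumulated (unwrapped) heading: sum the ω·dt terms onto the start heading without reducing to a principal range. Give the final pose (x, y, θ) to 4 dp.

step 1: θ'=-4.8798 (R=1.0000) → pose (3.7448, -5.6325, -4.8798)
step 2: θ'=-4.0048 (R=0.2857) → pose (3.6802, -5.3992, -4.0048)
step 3: θ'=-5.0048 (R=-0.1250) → pose (3.6555, -5.2819, -5.0048)
step 4: θ'=-3.7548 (R=0.5000) → pose (3.4645, -4.7289, -3.7548)
step 5: θ'=-3.7548 (straight) → pose (3.0556, -4.4412, -3.7548)

(3.0556, -4.4412, -3.7548)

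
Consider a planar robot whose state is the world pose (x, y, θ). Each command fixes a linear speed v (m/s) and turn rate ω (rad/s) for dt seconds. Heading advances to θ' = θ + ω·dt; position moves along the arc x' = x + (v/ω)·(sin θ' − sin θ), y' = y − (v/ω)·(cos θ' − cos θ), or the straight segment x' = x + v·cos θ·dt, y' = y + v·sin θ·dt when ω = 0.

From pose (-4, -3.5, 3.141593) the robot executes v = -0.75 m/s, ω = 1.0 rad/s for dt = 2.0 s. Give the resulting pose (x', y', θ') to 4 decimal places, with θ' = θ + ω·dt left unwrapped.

(-3.3180, -2.4379, 5.1416)

θ' = 3.1416 + 1.0·2.0 = 5.1416
R = v/ω = -0.75/1.0 = -0.7500
x' = -4 + -0.7500·(sin 5.1416 − sin 3.1416) = -3.3180
y' = -3.5 − -0.7500·(cos 5.1416 − cos 3.1416) = -2.4379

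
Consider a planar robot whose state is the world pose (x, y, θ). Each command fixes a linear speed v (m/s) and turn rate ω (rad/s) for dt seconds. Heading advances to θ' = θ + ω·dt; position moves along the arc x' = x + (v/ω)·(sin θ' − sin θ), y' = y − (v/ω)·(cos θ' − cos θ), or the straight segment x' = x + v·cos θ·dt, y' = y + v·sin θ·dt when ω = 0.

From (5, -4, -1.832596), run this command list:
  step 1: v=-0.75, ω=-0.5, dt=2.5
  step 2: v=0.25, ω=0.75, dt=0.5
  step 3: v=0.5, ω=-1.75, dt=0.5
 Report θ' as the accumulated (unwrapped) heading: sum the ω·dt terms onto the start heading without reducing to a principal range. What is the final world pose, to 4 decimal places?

step 1: θ'=-3.0826 (R=1.5000) → pose (6.3604, -2.8908, -3.0826)
step 2: θ'=-2.7076 (R=0.3333) → pose (6.2399, -2.9212, -2.7076)
step 3: θ'=-3.5826 (R=-0.2857) → pose (5.9978, -2.9203, -3.5826)

(5.9978, -2.9203, -3.5826)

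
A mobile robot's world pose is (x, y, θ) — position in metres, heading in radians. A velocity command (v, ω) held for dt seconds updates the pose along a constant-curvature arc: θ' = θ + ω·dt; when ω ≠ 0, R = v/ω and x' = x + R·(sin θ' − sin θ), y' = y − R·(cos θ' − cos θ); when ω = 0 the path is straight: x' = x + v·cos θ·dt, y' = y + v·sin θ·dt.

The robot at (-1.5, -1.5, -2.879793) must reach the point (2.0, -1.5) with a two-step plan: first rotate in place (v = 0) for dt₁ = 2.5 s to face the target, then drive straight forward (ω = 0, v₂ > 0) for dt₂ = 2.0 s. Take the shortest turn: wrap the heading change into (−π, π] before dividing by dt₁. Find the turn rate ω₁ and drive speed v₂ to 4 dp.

heading to target = atan2(-1.5−-1.5, 2−-1.5) = 0.0000
Δθ = wrap(0.0000 − -2.8798) = 2.8798; ω₁ = Δθ/dt₁ = 1.1519
distance = √((2−-1.5)² + (-1.5−-1.5)²) = 3.5000; v₂ = distance/dt₂ = 1.7500

ω₁ = 1.1519, v₂ = 1.7500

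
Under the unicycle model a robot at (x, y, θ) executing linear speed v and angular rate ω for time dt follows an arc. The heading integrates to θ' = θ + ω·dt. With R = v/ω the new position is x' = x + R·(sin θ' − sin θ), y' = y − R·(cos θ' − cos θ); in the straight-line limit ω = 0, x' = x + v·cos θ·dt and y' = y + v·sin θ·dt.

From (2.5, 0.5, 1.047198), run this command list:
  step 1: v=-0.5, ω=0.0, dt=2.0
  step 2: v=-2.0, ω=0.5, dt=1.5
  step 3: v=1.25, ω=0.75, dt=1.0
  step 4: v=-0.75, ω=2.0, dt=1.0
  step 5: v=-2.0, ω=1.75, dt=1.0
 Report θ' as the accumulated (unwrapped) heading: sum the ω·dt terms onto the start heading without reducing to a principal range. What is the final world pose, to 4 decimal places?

(0.3120, -0.6775, 6.2972)

step 1: θ'=1.0472 (straight) → pose (2.0000, -0.3660, 1.0472)
step 2: θ'=1.7972 (R=-4.0000) → pose (1.5662, -3.2639, 1.7972)
step 3: θ'=2.5472 (R=1.6667) → pose (0.8754, -2.2572, 2.5472)
step 4: θ'=4.5472 (R=-0.3750) → pose (1.4553, -2.0082, 4.5472)
step 5: θ'=6.2972 (R=-1.1429) → pose (0.3120, -0.6775, 6.2972)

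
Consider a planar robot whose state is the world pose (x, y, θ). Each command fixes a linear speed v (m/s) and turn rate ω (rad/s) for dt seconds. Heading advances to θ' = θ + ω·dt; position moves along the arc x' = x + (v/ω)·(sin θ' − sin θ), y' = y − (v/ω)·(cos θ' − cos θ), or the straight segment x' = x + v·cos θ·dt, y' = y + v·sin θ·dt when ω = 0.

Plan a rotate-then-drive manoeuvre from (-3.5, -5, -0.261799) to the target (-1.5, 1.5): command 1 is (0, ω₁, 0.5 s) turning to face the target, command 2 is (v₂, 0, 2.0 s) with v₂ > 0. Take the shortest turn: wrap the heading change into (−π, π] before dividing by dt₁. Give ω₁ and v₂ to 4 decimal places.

heading to target = atan2(1.5−-5, -1.5−-3.5) = 1.2723
Δθ = wrap(1.2723 − -0.2618) = 1.5341; ω₁ = Δθ/dt₁ = 3.0682
distance = √((-1.5−-3.5)² + (1.5−-5)²) = 6.8007; v₂ = distance/dt₂ = 3.4004

ω₁ = 3.0682, v₂ = 3.4004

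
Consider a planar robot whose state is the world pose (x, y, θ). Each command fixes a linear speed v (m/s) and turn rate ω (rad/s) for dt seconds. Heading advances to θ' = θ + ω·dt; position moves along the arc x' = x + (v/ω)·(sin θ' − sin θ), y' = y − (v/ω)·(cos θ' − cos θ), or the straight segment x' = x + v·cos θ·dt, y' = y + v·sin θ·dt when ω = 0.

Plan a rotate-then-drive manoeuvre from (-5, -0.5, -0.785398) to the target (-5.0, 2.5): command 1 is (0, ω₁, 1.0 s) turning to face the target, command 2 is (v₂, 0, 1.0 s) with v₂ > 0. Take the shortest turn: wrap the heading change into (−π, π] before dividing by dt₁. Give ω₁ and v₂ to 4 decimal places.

heading to target = atan2(2.5−-0.5, -5−-5) = 1.5708
Δθ = wrap(1.5708 − -0.7854) = 2.3562; ω₁ = Δθ/dt₁ = 2.3562
distance = √((-5−-5)² + (2.5−-0.5)²) = 3.0000; v₂ = distance/dt₂ = 3.0000

ω₁ = 2.3562, v₂ = 3.0000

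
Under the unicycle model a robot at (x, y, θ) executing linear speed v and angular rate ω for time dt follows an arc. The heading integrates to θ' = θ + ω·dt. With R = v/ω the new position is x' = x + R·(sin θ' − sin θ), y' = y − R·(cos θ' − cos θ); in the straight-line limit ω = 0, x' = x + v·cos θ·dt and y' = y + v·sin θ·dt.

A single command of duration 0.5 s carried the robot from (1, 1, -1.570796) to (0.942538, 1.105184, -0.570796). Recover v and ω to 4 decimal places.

Δθ = -0.570796 − -1.570796 = 1.000000
ω = Δθ/dt = 1.000000/0.5 = 2.0000
R = −Δy/(cos θ' − cos θ) = -0.1250
v = R·ω = -0.1250·2.0000 = -0.2500

v = -0.2500, ω = 2.0000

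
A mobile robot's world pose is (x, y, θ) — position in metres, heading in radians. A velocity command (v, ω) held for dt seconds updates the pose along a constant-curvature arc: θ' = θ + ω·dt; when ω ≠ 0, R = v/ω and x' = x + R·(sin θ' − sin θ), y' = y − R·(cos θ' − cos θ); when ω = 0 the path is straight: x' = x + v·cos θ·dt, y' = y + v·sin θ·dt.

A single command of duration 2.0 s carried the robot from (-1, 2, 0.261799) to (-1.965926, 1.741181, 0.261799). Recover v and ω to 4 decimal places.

v = -0.5000, ω = 0.0000

Δθ = 0.261799 − 0.261799 = 0.000000
ω = Δθ/dt = 0.000000/2.0 = 0.0000
ω = 0 → v = (Δx·cos θ + Δy·sin θ)/dt = -0.5000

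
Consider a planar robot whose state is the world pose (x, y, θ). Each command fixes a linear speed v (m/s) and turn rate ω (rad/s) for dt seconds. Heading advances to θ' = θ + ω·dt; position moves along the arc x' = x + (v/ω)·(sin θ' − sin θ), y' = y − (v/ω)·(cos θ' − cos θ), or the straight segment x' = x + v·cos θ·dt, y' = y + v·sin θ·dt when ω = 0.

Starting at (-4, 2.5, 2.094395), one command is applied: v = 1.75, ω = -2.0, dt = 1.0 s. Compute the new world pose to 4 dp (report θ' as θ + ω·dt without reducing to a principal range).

(-3.3247, 3.8086, 0.0944)

θ' = 2.0944 + -2.0·1.0 = 0.0944
R = v/ω = 1.75/-2.0 = -0.8750
x' = -4 + -0.8750·(sin 0.0944 − sin 2.0944) = -3.3247
y' = 2.5 − -0.8750·(cos 0.0944 − cos 2.0944) = 3.8086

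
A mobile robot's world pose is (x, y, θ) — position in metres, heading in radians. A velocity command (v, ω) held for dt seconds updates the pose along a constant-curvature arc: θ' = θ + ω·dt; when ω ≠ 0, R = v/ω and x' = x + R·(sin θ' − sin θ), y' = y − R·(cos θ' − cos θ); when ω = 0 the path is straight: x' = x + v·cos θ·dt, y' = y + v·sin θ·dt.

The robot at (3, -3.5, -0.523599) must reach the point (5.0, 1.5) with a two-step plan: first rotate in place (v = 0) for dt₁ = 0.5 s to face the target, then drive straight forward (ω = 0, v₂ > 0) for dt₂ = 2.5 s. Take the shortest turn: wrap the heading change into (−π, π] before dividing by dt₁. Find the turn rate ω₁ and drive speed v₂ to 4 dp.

heading to target = atan2(1.5−-3.5, 5−3) = 1.1903
Δθ = wrap(1.1903 − -0.5236) = 1.7139; ω₁ = Δθ/dt₁ = 3.4278
distance = √((5−3)² + (1.5−-3.5)²) = 5.3852; v₂ = distance/dt₂ = 2.1541

ω₁ = 3.4278, v₂ = 2.1541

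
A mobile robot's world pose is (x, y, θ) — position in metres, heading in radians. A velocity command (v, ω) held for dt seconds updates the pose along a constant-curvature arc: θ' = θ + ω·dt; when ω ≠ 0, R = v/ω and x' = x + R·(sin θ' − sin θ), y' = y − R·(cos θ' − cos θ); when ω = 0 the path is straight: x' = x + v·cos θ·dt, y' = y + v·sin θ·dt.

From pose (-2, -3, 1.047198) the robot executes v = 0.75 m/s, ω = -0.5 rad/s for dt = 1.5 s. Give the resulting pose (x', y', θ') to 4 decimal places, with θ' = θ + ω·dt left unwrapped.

(-1.1402, -2.3158, 0.2972)

θ' = 1.0472 + -0.5·1.5 = 0.2972
R = v/ω = 0.75/-0.5 = -1.5000
x' = -2 + -1.5000·(sin 0.2972 − sin 1.0472) = -1.1402
y' = -3 − -1.5000·(cos 0.2972 − cos 1.0472) = -2.3158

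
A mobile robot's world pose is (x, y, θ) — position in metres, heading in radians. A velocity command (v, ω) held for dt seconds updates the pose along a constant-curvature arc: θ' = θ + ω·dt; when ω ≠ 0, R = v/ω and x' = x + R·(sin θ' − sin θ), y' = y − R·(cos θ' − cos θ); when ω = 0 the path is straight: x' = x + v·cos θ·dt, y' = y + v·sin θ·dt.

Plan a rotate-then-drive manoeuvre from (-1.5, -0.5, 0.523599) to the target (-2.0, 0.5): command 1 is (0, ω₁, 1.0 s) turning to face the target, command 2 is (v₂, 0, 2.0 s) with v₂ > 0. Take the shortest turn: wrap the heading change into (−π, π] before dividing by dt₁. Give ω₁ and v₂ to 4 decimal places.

ω₁ = 1.5108, v₂ = 0.5590

heading to target = atan2(0.5−-0.5, -2−-1.5) = 2.0344
Δθ = wrap(2.0344 − 0.5236) = 1.5108; ω₁ = Δθ/dt₁ = 1.5108
distance = √((-2−-1.5)² + (0.5−-0.5)²) = 1.1180; v₂ = distance/dt₂ = 0.5590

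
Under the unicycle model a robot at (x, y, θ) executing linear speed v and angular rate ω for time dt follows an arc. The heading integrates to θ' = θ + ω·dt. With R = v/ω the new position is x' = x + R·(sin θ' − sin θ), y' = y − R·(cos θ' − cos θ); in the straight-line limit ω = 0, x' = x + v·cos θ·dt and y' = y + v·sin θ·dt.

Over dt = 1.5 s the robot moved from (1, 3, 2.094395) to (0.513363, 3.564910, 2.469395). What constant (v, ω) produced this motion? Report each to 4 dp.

Δθ = 2.469395 − 2.094395 = 0.375000
ω = Δθ/dt = 0.375000/1.5 = 0.2500
R = −Δy/(cos θ' − cos θ) = 2.0000
v = R·ω = 2.0000·0.2500 = 0.5000

v = 0.5000, ω = 0.2500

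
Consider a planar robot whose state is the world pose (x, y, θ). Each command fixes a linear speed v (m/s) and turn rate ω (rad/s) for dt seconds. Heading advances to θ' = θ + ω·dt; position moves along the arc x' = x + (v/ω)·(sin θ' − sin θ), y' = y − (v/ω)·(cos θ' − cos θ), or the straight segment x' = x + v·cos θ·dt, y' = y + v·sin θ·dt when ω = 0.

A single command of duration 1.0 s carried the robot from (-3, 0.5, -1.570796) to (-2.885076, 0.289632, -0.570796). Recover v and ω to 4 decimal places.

v = 0.2500, ω = 1.0000

Δθ = -0.570796 − -1.570796 = 1.000000
ω = Δθ/dt = 1.000000/1.0 = 1.0000
R = −Δy/(cos θ' − cos θ) = 0.2500
v = R·ω = 0.2500·1.0000 = 0.2500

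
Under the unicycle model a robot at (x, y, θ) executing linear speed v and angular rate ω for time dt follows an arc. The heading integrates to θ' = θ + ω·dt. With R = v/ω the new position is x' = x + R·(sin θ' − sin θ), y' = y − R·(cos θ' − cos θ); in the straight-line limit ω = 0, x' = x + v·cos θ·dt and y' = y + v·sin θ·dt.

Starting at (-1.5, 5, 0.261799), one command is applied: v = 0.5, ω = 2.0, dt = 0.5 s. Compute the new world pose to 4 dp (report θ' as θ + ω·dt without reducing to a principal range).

θ' = 0.2618 + 2.0·0.5 = 1.2618
R = v/ω = 0.5/2.0 = 0.2500
x' = -1.5 + 0.2500·(sin 1.2618 − sin 0.2618) = -1.3265
y' = 5 − 0.2500·(cos 1.2618 − cos 0.2618) = 5.1655

(-1.3265, 5.1655, 1.2618)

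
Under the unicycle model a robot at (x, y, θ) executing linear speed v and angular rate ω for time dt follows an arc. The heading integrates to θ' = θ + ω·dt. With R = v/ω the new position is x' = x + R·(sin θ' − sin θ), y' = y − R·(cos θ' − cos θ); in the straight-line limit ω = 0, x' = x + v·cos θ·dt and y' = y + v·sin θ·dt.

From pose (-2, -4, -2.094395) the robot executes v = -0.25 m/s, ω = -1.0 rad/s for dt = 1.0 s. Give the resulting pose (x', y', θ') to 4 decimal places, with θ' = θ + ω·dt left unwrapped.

θ' = -2.0944 + -1.0·1.0 = -3.0944
R = v/ω = -0.25/-1.0 = 0.2500
x' = -2 + 0.2500·(sin -3.0944 − sin -2.0944) = -1.7953
y' = -4 − 0.2500·(cos -3.0944 − cos -2.0944) = -3.8753

(-1.7953, -3.8753, -3.0944)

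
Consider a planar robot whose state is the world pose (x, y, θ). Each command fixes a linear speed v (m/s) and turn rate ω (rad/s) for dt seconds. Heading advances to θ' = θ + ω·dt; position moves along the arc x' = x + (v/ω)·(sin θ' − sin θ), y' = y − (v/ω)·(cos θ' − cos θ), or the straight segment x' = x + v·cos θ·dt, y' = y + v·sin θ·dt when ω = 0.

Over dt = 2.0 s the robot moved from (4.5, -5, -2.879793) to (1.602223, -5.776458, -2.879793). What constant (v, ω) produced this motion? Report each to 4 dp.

v = 1.5000, ω = 0.0000

Δθ = -2.879793 − -2.879793 = 0.000000
ω = Δθ/dt = 0.000000/2.0 = 0.0000
ω = 0 → v = (Δx·cos θ + Δy·sin θ)/dt = 1.5000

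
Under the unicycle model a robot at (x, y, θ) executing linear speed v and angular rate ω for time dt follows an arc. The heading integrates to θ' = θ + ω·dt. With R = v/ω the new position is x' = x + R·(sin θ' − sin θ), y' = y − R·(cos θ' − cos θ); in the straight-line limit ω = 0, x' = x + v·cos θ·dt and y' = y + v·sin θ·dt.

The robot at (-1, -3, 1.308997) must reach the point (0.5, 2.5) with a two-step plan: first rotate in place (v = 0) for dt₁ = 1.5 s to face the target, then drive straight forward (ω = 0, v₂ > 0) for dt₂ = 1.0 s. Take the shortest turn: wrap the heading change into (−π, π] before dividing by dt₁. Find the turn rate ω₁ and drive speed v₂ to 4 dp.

heading to target = atan2(2.5−-3, 0.5−-1) = 1.3045
Δθ = wrap(1.3045 − 1.3090) = -0.0045; ω₁ = Δθ/dt₁ = -0.0030
distance = √((0.5−-1)² + (2.5−-3)²) = 5.7009; v₂ = distance/dt₂ = 5.7009

ω₁ = -0.0030, v₂ = 5.7009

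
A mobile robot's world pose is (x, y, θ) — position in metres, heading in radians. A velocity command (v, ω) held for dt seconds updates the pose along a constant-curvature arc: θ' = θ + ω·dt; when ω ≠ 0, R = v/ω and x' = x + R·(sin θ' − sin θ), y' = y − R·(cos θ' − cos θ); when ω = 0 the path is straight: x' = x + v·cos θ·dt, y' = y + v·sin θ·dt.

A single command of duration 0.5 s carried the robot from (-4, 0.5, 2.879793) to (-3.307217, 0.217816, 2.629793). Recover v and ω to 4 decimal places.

v = -1.5000, ω = -0.5000

Δθ = 2.629793 − 2.879793 = -0.250000
ω = Δθ/dt = -0.250000/0.5 = -0.5000
R = Δx/(sin θ' − sin θ) = 3.0000
v = R·ω = 3.0000·-0.5000 = -1.5000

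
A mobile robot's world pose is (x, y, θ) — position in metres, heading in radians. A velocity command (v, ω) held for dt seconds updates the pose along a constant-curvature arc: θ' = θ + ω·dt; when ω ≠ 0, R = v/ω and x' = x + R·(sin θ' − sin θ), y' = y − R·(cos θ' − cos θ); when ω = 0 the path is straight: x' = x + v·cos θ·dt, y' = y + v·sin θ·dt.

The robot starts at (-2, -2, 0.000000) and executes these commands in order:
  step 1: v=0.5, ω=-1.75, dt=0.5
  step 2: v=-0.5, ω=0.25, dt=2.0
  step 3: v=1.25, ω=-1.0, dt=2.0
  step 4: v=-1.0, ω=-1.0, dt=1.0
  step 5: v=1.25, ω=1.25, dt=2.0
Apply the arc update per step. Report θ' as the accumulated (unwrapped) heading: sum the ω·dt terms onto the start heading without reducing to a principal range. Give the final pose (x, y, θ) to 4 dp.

step 1: θ'=-0.8750 (R=-0.2857) → pose (-1.7807, -2.1026, -0.8750)
step 2: θ'=-0.3750 (R=-2.0000) → pose (-2.5832, -1.5236, -0.3750)
step 3: θ'=-2.3750 (R=-1.2500) → pose (-2.1740, -3.5870, -2.3750)
step 4: θ'=-3.3750 (R=1.0000) → pose (-1.2490, -3.3344, -3.3750)
step 5: θ'=-0.8750 (R=1.0000) → pose (-2.2478, -4.9483, -0.8750)

(-2.2478, -4.9483, -0.8750)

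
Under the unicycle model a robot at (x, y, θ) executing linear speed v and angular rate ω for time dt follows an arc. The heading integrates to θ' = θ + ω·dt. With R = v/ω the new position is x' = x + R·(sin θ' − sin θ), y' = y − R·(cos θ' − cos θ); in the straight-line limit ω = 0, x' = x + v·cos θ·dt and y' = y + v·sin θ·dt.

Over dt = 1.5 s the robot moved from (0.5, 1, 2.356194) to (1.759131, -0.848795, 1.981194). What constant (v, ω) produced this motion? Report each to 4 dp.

v = -1.5000, ω = -0.2500

Δθ = 1.981194 − 2.356194 = -0.375000
ω = Δθ/dt = -0.375000/1.5 = -0.2500
R = −Δy/(cos θ' − cos θ) = 6.0000
v = R·ω = 6.0000·-0.2500 = -1.5000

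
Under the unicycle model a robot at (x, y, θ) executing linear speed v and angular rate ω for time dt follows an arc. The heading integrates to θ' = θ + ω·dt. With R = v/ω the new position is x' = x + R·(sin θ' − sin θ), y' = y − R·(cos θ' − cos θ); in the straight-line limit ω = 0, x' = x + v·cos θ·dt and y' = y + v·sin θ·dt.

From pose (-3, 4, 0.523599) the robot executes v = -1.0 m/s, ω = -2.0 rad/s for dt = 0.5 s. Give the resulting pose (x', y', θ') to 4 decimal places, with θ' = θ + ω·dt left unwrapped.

θ' = 0.5236 + -2.0·0.5 = -0.4764
R = v/ω = -1.0/-2.0 = 0.5000
x' = -3 + 0.5000·(sin -0.4764 − sin 0.5236) = -3.4793
y' = 4 − 0.5000·(cos -0.4764 − cos 0.5236) = 3.9887

(-3.4793, 3.9887, -0.4764)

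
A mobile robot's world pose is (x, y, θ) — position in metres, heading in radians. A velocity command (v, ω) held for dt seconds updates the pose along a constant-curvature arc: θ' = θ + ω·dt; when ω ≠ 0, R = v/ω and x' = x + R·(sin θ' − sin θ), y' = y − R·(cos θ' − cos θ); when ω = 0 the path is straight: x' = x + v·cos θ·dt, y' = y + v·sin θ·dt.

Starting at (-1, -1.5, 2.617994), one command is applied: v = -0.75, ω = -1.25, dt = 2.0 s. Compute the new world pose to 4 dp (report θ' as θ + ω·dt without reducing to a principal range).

(-1.2294, -2.6154, 0.1180)

θ' = 2.6180 + -1.25·2.0 = 0.1180
R = v/ω = -0.75/-1.25 = 0.6000
x' = -1 + 0.6000·(sin 0.1180 − sin 2.6180) = -1.2294
y' = -1.5 − 0.6000·(cos 0.1180 − cos 2.6180) = -2.6154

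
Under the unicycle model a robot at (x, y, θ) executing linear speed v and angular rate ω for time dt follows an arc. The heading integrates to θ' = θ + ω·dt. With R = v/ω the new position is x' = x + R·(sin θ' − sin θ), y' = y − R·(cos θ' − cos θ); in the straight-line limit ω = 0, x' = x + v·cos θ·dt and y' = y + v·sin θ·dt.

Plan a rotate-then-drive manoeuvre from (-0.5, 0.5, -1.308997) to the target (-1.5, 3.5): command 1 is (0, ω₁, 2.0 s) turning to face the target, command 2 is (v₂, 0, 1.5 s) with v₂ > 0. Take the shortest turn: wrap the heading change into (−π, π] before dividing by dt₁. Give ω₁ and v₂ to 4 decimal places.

heading to target = atan2(3.5−0.5, -1.5−-0.5) = 1.8925
Δθ = wrap(1.8925 − -1.3090) = -3.0816; ω₁ = Δθ/dt₁ = -1.5408
distance = √((-1.5−-0.5)² + (3.5−0.5)²) = 3.1623; v₂ = distance/dt₂ = 2.1082

ω₁ = -1.5408, v₂ = 2.1082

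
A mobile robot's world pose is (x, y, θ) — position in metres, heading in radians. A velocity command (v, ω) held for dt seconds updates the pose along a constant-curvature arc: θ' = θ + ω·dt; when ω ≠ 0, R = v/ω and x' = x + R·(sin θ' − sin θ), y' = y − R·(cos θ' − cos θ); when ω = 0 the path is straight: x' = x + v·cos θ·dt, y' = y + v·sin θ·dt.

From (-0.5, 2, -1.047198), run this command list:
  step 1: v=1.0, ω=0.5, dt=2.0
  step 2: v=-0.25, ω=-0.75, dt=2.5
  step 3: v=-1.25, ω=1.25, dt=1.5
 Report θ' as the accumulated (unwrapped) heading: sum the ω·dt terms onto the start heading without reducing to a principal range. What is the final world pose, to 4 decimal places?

step 1: θ'=-0.0472 (R=2.0000) → pose (1.1377, 1.0022, -0.0472)
step 2: θ'=-1.9222 (R=0.3333) → pose (0.8405, 1.4499, -1.9222)
step 3: θ'=-0.0472 (R=-1.0000) → pose (-0.0513, 2.7930, -0.0472)

(-0.0513, 2.7930, -0.0472)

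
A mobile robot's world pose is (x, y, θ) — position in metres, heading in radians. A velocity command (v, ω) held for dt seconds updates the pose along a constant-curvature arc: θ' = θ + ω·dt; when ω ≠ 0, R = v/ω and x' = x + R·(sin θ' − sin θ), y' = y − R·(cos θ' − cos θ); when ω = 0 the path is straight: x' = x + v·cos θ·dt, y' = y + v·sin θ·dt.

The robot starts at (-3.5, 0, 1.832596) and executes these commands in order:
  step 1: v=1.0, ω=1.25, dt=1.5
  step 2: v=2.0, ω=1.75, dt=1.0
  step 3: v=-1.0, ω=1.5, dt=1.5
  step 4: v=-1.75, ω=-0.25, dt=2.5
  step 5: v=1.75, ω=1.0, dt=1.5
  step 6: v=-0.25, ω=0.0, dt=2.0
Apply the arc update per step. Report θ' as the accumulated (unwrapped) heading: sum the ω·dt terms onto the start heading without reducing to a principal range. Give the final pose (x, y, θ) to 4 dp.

(-7.6009, -3.4730, 8.5826)

step 1: θ'=3.7076 (R=0.8000) → pose (-4.7018, 0.4682, 3.7076)
step 2: θ'=5.4576 (R=1.1429) → pose (-4.9288, -1.2714, 5.4576)
step 3: θ'=7.7076 (R=-0.6667) → pose (-6.0783, -1.6263, 7.7076)
step 4: θ'=7.0826 (R=7.0000) → pose (-7.9848, -5.4851, 7.0826)
step 5: θ'=8.5826 (R=1.7500) → pose (-7.9338, -3.1000, 8.5826)
step 6: θ'=8.5826 (straight) → pose (-7.6009, -3.4730, 8.5826)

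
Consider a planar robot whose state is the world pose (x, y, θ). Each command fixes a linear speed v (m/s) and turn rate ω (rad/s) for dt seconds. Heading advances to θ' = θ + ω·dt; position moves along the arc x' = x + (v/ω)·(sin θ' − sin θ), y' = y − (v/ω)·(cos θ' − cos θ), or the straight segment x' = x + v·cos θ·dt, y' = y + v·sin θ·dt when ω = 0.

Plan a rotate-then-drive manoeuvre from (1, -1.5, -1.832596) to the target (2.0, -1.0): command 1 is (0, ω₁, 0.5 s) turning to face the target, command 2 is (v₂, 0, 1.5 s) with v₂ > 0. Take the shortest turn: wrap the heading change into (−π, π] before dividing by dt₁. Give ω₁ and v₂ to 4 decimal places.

ω₁ = 4.5925, v₂ = 0.7454

heading to target = atan2(-1−-1.5, 2−1) = 0.4636
Δθ = wrap(0.4636 − -1.8326) = 2.2962; ω₁ = Δθ/dt₁ = 4.5925
distance = √((2−1)² + (-1−-1.5)²) = 1.1180; v₂ = distance/dt₂ = 0.7454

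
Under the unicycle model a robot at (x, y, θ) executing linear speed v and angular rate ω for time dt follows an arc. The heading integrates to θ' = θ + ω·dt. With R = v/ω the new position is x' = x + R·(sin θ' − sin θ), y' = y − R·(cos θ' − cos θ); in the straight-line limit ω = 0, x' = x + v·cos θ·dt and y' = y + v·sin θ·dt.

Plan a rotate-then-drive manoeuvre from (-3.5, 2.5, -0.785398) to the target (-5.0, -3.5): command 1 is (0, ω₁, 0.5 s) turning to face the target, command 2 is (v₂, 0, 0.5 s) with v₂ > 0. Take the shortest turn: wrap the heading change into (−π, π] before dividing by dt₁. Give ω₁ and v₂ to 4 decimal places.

ω₁ = -2.0608, v₂ = 12.3693

heading to target = atan2(-3.5−2.5, -5−-3.5) = -1.8158
Δθ = wrap(-1.8158 − -0.7854) = -1.0304; ω₁ = Δθ/dt₁ = -2.0608
distance = √((-5−-3.5)² + (-3.5−2.5)²) = 6.1847; v₂ = distance/dt₂ = 12.3693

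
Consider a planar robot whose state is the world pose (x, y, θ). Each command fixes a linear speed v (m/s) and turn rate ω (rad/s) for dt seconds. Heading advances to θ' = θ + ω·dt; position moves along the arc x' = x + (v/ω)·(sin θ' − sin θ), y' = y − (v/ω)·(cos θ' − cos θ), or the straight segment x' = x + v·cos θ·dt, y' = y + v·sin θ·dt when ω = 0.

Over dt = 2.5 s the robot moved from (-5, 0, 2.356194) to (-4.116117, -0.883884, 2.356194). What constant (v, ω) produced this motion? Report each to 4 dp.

v = -0.5000, ω = 0.0000

Δθ = 2.356194 − 2.356194 = 0.000000
ω = Δθ/dt = 0.000000/2.5 = 0.0000
ω = 0 → v = (Δx·cos θ + Δy·sin θ)/dt = -0.5000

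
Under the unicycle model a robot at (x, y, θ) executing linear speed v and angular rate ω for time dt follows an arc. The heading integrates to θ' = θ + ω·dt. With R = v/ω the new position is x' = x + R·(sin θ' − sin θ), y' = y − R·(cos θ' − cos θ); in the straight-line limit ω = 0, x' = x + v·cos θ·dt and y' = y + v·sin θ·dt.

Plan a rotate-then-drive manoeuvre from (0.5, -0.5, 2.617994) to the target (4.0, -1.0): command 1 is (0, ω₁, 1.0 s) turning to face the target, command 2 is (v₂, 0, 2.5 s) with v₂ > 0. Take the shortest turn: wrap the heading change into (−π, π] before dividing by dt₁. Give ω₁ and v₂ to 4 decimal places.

heading to target = atan2(-1−-0.5, 4−0.5) = -0.1419
Δθ = wrap(-0.1419 − 2.6180) = -2.7599; ω₁ = Δθ/dt₁ = -2.7599
distance = √((4−0.5)² + (-1−-0.5)²) = 3.5355; v₂ = distance/dt₂ = 1.4142

ω₁ = -2.7599, v₂ = 1.4142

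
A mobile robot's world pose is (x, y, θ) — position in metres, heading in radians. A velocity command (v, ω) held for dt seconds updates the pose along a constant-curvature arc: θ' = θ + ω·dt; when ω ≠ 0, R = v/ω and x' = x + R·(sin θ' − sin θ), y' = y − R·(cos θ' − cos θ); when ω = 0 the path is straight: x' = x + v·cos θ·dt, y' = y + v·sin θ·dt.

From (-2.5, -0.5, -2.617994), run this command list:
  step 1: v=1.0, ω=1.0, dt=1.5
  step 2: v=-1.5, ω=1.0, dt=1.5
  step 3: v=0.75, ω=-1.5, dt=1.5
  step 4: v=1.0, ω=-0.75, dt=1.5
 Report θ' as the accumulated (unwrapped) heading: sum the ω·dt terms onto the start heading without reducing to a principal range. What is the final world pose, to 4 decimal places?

(-5.2202, -2.6064, -2.9930)

step 1: θ'=-1.1180 (R=1.0000) → pose (-2.8992, -1.8035, -1.1180)
step 2: θ'=0.3820 (R=-1.5000) → pose (-4.8072, -1.0679, 0.3820)
step 3: θ'=-1.8680 (R=-0.5000) → pose (-4.1428, -1.6782, -1.8680)
step 4: θ'=-2.9930 (R=-1.3333) → pose (-5.2202, -2.6064, -2.9930)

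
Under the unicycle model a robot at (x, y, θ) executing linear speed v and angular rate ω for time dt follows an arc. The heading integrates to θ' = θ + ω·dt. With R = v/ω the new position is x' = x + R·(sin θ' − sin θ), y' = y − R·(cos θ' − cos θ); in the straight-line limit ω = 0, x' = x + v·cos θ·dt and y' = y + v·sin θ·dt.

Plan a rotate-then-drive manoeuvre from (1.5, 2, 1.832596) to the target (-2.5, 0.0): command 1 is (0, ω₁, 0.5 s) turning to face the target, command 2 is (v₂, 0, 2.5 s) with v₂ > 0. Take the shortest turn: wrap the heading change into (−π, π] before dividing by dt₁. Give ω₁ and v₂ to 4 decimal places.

heading to target = atan2(0−2, -2.5−1.5) = -2.6779
Δθ = wrap(-2.6779 − 1.8326) = 1.7726; ω₁ = Δθ/dt₁ = 3.5453
distance = √((-2.5−1.5)² + (0−2)²) = 4.4721; v₂ = distance/dt₂ = 1.7889

ω₁ = 3.5453, v₂ = 1.7889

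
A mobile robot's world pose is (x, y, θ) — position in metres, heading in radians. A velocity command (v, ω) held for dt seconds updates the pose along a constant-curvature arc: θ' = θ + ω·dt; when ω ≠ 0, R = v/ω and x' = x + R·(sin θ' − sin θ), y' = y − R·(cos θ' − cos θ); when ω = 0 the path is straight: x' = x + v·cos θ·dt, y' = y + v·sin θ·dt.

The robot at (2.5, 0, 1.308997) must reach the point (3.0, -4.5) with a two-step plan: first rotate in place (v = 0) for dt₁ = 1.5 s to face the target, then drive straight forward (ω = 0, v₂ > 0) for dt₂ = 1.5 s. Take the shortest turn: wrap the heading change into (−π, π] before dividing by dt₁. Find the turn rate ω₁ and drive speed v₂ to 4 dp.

ω₁ = -1.8461, v₂ = 3.0185

heading to target = atan2(-4.5−0, 3−2.5) = -1.4601
Δθ = wrap(-1.4601 − 1.3090) = -2.7691; ω₁ = Δθ/dt₁ = -1.8461
distance = √((3−2.5)² + (-4.5−0)²) = 4.5277; v₂ = distance/dt₂ = 3.0185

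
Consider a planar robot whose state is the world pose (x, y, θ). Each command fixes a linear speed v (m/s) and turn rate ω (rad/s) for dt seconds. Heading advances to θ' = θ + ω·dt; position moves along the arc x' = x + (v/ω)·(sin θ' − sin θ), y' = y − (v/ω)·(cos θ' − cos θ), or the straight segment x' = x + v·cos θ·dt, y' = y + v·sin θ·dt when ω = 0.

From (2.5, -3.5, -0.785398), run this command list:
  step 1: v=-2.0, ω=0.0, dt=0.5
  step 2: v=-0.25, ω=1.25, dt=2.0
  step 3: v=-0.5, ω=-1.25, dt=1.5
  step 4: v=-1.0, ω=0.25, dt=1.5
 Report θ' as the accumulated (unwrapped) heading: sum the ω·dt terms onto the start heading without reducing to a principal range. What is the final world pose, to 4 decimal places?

(-0.4969, -3.4556, 0.2146)

step 1: θ'=-0.7854 (straight) → pose (1.7929, -2.7929, -0.7854)
step 2: θ'=1.7146 (R=-0.2000) → pose (1.4535, -2.9630, 1.7146)
step 3: θ'=-0.1604 (R=0.4000) → pose (0.9938, -3.4152, -0.1604)
step 4: θ'=0.2146 (R=-4.0000) → pose (-0.4969, -3.4556, 0.2146)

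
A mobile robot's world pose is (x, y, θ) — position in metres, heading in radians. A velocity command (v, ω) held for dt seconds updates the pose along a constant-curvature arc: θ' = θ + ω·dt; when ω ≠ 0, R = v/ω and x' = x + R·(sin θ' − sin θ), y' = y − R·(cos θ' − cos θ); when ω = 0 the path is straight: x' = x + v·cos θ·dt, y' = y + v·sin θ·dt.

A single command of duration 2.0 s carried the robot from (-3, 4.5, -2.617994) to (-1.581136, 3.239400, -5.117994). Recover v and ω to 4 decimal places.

v = -1.2500, ω = -1.2500

Δθ = -5.117994 − -2.617994 = -2.500000
ω = Δθ/dt = -2.500000/2.0 = -1.2500
R = Δx/(sin θ' − sin θ) = 1.0000
v = R·ω = 1.0000·-1.2500 = -1.2500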